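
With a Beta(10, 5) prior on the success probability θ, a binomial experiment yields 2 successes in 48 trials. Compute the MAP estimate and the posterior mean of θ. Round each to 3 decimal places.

Posterior: Beta(10+2, 5+46) = Beta(12, 51).
Mode = (12−1)/(12+51−2) = 11/61 = 0.180.
Mean = 12/(12+51) = 12/63 = 0.190.

MAP = 0.180, posterior mean = 0.190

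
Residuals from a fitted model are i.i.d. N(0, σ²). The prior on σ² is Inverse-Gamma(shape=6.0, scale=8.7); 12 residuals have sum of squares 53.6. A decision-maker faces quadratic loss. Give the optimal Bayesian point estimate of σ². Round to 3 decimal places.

Posterior: Inverse-Gamma(shape = 6.0+12/2 = 12.0, scale = 8.7+53.6/2 = 35.5).
Mode = β/(α+1) = 35.5/13.0 = 2.731.
Mean = β/(α−1) = 35.5/11.0 = 3.227.
Quadratic loss ⇒ the optimal estimator is the posterior mean.

3.227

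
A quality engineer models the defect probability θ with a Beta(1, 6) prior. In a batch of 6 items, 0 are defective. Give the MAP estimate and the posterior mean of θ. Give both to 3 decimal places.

Posterior: Beta(1+0, 6+6) = Beta(1, 12).
Since α = 1 ≤ 1 and β > 1, the Beta density is monotone decreasing on [0,1]; the mode is at 0.
Mean = 1/(1+12) = 0.077.

θ_MAP = 0.000, E[θ|data] = 0.077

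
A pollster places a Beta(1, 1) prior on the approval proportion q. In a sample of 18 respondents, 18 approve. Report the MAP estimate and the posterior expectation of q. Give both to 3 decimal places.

MAP = 1.000; posterior mean = 0.950

Posterior: Beta(1+18, 1+0) = Beta(19, 1).
Since β = 1 ≤ 1 and α > 1, the Beta density is monotone increasing on [0,1]; the mode is at 1.
Mean = 19/(19+1) = 0.950.
Mode > mean: the posterior has a left tail.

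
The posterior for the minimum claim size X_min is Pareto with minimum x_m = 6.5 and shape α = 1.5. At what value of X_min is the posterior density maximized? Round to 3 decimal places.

The Pareto density is strictly decreasing on [x_m, ∞), so the mode is x_m = 6.500.
Mean = α·x_m/(α−1) = 1.5·6.5/0.5 = 19.500.
This is the posterior mode — the MAP estimate.

6.500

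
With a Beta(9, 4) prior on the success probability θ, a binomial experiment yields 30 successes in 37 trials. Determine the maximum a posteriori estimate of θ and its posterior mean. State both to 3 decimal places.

maximum a posteriori estimate = 0.792, posterior mean = 0.780

Posterior: Beta(9+30, 4+7) = Beta(39, 11).
Mode = (39−1)/(39+11−2) = 38/48 = 0.792.
Mean = 39/(39+11) = 39/50 = 0.780.
The mean is pulled below the mode by the posterior's left skew.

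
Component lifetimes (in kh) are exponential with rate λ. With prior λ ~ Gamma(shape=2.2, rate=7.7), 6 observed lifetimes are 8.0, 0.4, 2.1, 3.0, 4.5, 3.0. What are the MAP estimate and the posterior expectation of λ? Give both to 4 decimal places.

Σ times = 21.0. Posterior: Gamma(shape = 2.2+6 = 8.2, rate = 7.7+21.0 = 28.7).
Mode = (α−1)/β = 7.2/28.7 = 0.2509.
Mean = α/β = 8.2/28.7 = 0.2857.

MAP = 0.2509, posterior mean = 0.2857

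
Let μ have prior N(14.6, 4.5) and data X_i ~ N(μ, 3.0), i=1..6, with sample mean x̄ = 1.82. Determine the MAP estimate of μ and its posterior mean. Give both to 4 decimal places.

Posterior for μ is Normal. Precision-weighted mean: (1/4.5·14.6 + 6/3.0·1.82) / (1/4.5 + 6/3.0) = 3.0980.
A Normal posterior is symmetric, so mode = mean.

μ_MAP = 3.0980, E[μ|data] = 3.0980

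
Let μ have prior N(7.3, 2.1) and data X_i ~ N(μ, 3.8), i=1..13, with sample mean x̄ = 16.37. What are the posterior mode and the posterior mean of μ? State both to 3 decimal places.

MAP: 15.262. Posterior mean: 15.262.

Posterior for μ is Normal. Precision-weighted mean: (1/2.1·7.3 + 13/3.8·16.37) / (1/2.1 + 13/3.8) = 15.262.
A Normal posterior is symmetric, so mode = mean.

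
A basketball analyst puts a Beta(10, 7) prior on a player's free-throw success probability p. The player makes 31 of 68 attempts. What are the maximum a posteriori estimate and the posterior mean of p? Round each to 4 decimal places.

maximum a posteriori estimate = 0.4819, posterior mean = 0.4824

Posterior: Beta(10+31, 7+37) = Beta(41, 44).
Mode = (41−1)/(41+44−2) = 40/83 = 0.4819.
Mean = 41/(41+44) = 41/85 = 0.4824.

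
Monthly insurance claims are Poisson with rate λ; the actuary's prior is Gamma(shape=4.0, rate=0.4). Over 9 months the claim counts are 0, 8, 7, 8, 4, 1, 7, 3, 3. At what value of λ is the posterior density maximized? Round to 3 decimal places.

Σ counts = 41. Posterior: Gamma(shape = 4.0+41 = 45.0, rate = 0.4+9 = 9.4).
Mode = (α−1)/β = 44.0/9.4 = 4.681.
Mean = α/β = 45.0/9.4 = 4.787.
This is the posterior mode — the MAP estimate.

4.681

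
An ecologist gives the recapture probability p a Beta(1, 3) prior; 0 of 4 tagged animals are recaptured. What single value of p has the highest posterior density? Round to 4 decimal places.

Posterior: Beta(1+0, 3+4) = Beta(1, 7).
Since α = 1 ≤ 1 and β > 1, the Beta density is monotone decreasing on [0,1]; the mode is at 0.
Mean = 1/(1+7) = 0.1250.
This is the posterior mode — the MAP estimate.

0.0000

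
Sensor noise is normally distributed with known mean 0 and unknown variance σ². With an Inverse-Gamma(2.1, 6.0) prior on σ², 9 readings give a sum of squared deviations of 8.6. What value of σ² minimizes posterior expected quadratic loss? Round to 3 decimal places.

Posterior: Inverse-Gamma(shape = 2.1+9/2 = 6.6, scale = 6.0+8.6/2 = 10.3).
Mode = β/(α+1) = 10.3/7.6 = 1.355.
Mean = β/(α−1) = 10.3/5.6 = 1.839.
Quadratic loss ⇒ the optimal estimator is the posterior mean.

1.839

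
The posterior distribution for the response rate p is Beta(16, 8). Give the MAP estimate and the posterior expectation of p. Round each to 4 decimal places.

Mode = (16−1)/(16+8−2) = 15/22 = 0.6818.
Mean = 16/(16+8) = 16/24 = 0.6667.

MAP: 0.6818. Posterior mean: 0.6667.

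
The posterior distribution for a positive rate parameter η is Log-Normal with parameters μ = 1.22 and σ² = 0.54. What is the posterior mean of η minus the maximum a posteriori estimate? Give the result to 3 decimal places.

2.463

Mode = exp(μ − σ²) = exp(0.68) = 1.974.
Mean = exp(μ + σ²/2) = exp(1.490) = 4.437.
Difference = 4.437 − 1.974 = 2.463.
The posterior is right-skewed, so the mean exceeds the mode.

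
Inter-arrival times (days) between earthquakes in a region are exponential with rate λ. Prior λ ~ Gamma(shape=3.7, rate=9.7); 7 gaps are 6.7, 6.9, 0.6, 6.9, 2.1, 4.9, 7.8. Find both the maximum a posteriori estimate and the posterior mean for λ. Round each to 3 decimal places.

Σ times = 35.9. Posterior: Gamma(shape = 3.7+7 = 10.7, rate = 9.7+35.9 = 45.6).
Mode = (α−1)/β = 9.7/45.6 = 0.213.
Mean = α/β = 10.7/45.6 = 0.235.

MAP = 0.213, posterior mean = 0.235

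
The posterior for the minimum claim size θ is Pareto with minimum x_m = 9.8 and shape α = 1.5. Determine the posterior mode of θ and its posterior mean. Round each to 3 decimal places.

MAP = 9.800, posterior mean = 29.400

The Pareto density is strictly decreasing on [x_m, ∞), so the mode is x_m = 9.800.
Mean = α·x_m/(α−1) = 1.5·9.8/0.5 = 29.400.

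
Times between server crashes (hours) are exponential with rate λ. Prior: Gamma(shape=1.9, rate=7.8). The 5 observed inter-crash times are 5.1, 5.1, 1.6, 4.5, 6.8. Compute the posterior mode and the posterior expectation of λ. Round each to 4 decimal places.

posterior mode = 0.1909, posterior expectation = 0.2233

Σ times = 23.1. Posterior: Gamma(shape = 1.9+5 = 6.9, rate = 7.8+23.1 = 30.9).
Mode = (α−1)/β = 5.9/30.9 = 0.1909.
Mean = α/β = 6.9/30.9 = 0.2233.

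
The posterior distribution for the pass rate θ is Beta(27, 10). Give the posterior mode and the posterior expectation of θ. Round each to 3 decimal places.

θ_MAP = 0.743, E[θ|data] = 0.730

Mode = (27−1)/(27+10−2) = 26/35 = 0.743.
Mean = 27/(27+10) = 27/37 = 0.730.
Mode > mean: the posterior has a left tail.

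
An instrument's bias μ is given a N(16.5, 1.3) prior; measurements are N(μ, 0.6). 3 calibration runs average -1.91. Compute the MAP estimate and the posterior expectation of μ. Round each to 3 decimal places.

Posterior for μ is Normal. Precision-weighted mean: (1/1.3·16.5 + 3/0.6·-1.91) / (1/1.3 + 3/0.6) = 0.545.
A Normal posterior is symmetric, so mode = mean.

μ_MAP = 0.545, E[μ|data] = 0.545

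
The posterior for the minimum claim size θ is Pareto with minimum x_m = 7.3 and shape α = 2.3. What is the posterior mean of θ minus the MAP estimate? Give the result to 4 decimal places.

The Pareto density is strictly decreasing on [x_m, ∞), so the mode is x_m = 7.3000.
Mean = α·x_m/(α−1) = 2.3·7.3/1.3 = 12.9154.
Difference = 12.9154 − 7.3000 = 5.6154.

5.6154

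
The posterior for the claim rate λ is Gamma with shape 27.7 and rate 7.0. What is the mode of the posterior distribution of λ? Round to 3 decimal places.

3.814

Mode = (α−1)/β = 26.7/7.0 = 3.814.
Mean = α/β = 27.7/7.0 = 3.957.
This is the posterior mode — the MAP estimate.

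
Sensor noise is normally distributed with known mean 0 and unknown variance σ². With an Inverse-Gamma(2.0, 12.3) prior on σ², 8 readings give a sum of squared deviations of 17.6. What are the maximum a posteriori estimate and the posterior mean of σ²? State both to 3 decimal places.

Posterior: Inverse-Gamma(shape = 2.0+8/2 = 6.0, scale = 12.3+17.6/2 = 21.1).
Mode = β/(α+1) = 21.1/7.0 = 3.014.
Mean = β/(α−1) = 21.1/5.0 = 4.220.

MAP: 3.014. Posterior mean: 4.220.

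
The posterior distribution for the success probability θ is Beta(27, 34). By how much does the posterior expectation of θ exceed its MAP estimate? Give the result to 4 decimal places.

Mode = (27−1)/(27+34−2) = 26/59 = 0.4407.
Mean = 27/(27+34) = 27/61 = 0.4426.
Difference = 0.4426 − 0.4407 = 0.0019.
Right-skewed posterior ⇒ mode < mean.

0.0019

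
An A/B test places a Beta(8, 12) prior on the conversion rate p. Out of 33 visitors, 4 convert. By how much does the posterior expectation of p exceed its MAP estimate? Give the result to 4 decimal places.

Posterior: Beta(8+4, 12+29) = Beta(12, 41).
Mode = (12−1)/(12+41−2) = 11/51 = 0.2157.
Mean = 12/(12+41) = 12/53 = 0.2264.
Difference = 0.2264 − 0.2157 = 0.0107.

0.0107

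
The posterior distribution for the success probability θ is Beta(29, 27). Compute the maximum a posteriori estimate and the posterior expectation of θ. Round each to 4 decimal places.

Mode = (29−1)/(29+27−2) = 28/54 = 0.5185.
Mean = 29/(29+27) = 29/56 = 0.5179.

MAP = 0.5185; posterior mean = 0.5179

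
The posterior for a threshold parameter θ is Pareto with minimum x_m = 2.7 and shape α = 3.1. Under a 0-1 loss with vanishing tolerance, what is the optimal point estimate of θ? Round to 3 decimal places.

2.700

The Pareto density is strictly decreasing on [x_m, ∞), so the mode is x_m = 2.700.
Mean = α·x_m/(α−1) = 3.1·2.7/2.1 = 3.986.
This is the posterior mode — the MAP estimate.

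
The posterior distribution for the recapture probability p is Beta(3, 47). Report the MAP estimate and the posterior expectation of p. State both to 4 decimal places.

Mode = (3−1)/(3+47−2) = 2/48 = 0.0417.
Mean = 3/(3+47) = 3/50 = 0.0600.

p_MAP = 0.0417, E[p|data] = 0.0600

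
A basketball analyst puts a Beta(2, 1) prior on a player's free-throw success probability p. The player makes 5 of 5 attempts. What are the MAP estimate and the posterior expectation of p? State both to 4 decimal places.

Posterior: Beta(2+5, 1+0) = Beta(7, 1).
Since β = 1 ≤ 1 and α > 1, the Beta density is monotone increasing on [0,1]; the mode is at 1.
Mean = 7/(7+1) = 0.8750.

MAP: 1.0000. Posterior mean: 0.8750.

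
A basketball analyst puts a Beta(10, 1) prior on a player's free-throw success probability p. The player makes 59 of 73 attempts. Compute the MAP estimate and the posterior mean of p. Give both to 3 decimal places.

Posterior: Beta(10+59, 1+14) = Beta(69, 15).
Mode = (69−1)/(69+15−2) = 68/82 = 0.829.
Mean = 69/(69+15) = 69/84 = 0.821.
The posterior is left-skewed, so the mode exceeds the mean.

MAP estimate = 0.829, posterior mean = 0.821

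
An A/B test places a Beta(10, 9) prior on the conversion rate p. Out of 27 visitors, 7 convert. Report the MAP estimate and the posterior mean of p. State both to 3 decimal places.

MAP: 0.364. Posterior mean: 0.370.

Posterior: Beta(10+7, 9+20) = Beta(17, 29).
Mode = (17−1)/(17+29−2) = 16/44 = 0.364.
Mean = 17/(17+29) = 17/46 = 0.370.
Right-skewed posterior ⇒ mode < mean.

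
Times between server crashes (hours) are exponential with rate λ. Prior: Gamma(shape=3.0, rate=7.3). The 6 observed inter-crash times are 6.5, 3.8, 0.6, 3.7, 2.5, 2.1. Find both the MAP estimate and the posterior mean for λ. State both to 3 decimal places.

Σ times = 19.2. Posterior: Gamma(shape = 3.0+6 = 9.0, rate = 7.3+19.2 = 26.5).
Mode = (α−1)/β = 8.0/26.5 = 0.302.
Mean = α/β = 9.0/26.5 = 0.340.

MAP estimate = 0.302, posterior mean = 0.340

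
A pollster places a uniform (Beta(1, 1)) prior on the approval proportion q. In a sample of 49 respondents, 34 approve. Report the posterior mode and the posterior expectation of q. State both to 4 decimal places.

Posterior: Beta(1+34, 1+15) = Beta(35, 16).
Mode = (35−1)/(35+16−2) = 34/49 = 0.6939.
With a flat prior the MAP equals the MLE, 34/49.
Mean = 35/(35+16) = 35/51 = 0.6863.

posterior mode = 0.6939, posterior expectation = 0.6863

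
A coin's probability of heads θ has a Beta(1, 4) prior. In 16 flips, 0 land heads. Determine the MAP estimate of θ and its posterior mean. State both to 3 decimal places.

MAP = 0.000, posterior mean = 0.048

Posterior: Beta(1+0, 4+16) = Beta(1, 20).
Since α = 1 ≤ 1 and β > 1, the Beta density is monotone decreasing on [0,1]; the mode is at 0.
Mean = 1/(1+20) = 0.048.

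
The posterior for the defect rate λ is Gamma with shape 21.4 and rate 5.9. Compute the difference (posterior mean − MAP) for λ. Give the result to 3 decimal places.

Mode = (α−1)/β = 20.4/5.9 = 3.458.
Mean = α/β = 21.4/5.9 = 3.627.
Difference = 3.627 − 3.458 = 0.169.
The mean is pulled above the mode by the posterior's right skew.

0.169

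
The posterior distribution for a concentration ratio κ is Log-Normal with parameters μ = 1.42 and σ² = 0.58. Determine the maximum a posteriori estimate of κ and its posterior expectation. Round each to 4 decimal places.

Mode = exp(μ − σ²) = exp(0.84) = 2.3164.
Mean = exp(μ + σ²/2) = exp(1.710) = 5.5290.
Right-skewed posterior ⇒ mode < mean.

maximum a posteriori estimate = 2.3164, posterior expectation = 5.5290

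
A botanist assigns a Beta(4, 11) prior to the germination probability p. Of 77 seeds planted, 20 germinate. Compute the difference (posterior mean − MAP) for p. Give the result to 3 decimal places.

0.005

Posterior: Beta(4+20, 11+57) = Beta(24, 68).
Mode = (24−1)/(24+68−2) = 23/90 = 0.256.
Mean = 24/(24+68) = 24/92 = 0.261.
Difference = 0.261 − 0.256 = 0.005.
The mean is pulled above the mode by the posterior's right skew.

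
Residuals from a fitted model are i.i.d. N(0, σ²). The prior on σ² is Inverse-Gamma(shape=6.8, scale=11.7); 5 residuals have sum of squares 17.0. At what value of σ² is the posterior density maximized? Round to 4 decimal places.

1.9612

Posterior: Inverse-Gamma(shape = 6.8+5/2 = 9.3, scale = 11.7+17.0/2 = 20.2).
Mode = β/(α+1) = 20.2/10.3 = 1.9612.
Mean = β/(α−1) = 20.2/8.3 = 2.4337.
This is the posterior mode — the MAP estimate.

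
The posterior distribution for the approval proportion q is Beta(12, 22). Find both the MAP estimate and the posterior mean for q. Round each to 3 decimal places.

Mode = (12−1)/(12+22−2) = 11/32 = 0.344.
Mean = 12/(12+22) = 12/34 = 0.353.
The mean is pulled above the mode by the posterior's right skew.

MAP: 0.344. Posterior mean: 0.353.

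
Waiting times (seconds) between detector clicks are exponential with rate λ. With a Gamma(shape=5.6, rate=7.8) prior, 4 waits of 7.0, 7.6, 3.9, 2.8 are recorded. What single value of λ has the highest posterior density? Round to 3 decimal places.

Σ times = 21.3. Posterior: Gamma(shape = 5.6+4 = 9.6, rate = 7.8+21.3 = 29.1).
Mode = (α−1)/β = 8.6/29.1 = 0.296.
Mean = α/β = 9.6/29.1 = 0.330.
This is the posterior mode — the MAP estimate.

0.296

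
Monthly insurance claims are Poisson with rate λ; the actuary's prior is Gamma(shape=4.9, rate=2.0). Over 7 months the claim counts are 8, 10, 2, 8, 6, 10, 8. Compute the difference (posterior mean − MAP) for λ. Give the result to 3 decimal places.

0.111

Σ counts = 52. Posterior: Gamma(shape = 4.9+52 = 56.9, rate = 2.0+7 = 9.0).
Mode = (α−1)/β = 55.9/9.0 = 6.211.
Mean = α/β = 56.9/9.0 = 6.322.
Difference = 6.322 − 6.211 = 0.111.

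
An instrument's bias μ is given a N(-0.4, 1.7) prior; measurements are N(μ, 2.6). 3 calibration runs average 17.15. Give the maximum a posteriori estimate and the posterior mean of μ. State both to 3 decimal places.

μ_MAP = 11.224, E[μ|data] = 11.224

Posterior for μ is Normal. Precision-weighted mean: (1/1.7·-0.4 + 3/2.6·17.15) / (1/1.7 + 3/2.6) = 11.224.
A Normal posterior is symmetric, so mode = mean.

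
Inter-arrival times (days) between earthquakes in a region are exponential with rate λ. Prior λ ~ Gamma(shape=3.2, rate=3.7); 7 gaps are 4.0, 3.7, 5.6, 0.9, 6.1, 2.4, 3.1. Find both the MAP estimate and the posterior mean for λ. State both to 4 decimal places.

MAP = 0.3119; posterior mean = 0.3458

Σ times = 25.8. Posterior: Gamma(shape = 3.2+7 = 10.2, rate = 3.7+25.8 = 29.5).
Mode = (α−1)/β = 9.2/29.5 = 0.3119.
Mean = α/β = 10.2/29.5 = 0.3458.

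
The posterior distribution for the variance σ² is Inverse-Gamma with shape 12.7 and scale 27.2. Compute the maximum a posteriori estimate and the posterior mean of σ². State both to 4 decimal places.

MAP: 1.9854. Posterior mean: 2.3248.

Mode = β/(α+1) = 27.2/13.7 = 1.9854.
Mean = β/(α−1) = 27.2/11.7 = 2.3248.
The mean is pulled above the mode by the posterior's right skew.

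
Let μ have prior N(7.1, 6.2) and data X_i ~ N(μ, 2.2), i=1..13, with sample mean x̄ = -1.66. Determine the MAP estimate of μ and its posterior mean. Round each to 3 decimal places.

Posterior for μ is Normal. Precision-weighted mean: (1/6.2·7.1 + 13/2.2·-1.66) / (1/6.2 + 13/2.2) = -1.427.
A Normal posterior is symmetric, so mode = mean.

μ_MAP = -1.427, E[μ|data] = -1.427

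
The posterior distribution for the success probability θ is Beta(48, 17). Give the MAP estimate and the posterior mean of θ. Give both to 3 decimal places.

Mode = (48−1)/(48+17−2) = 47/63 = 0.746.
Mean = 48/(48+17) = 48/65 = 0.738.

MAP = 0.746, posterior mean = 0.738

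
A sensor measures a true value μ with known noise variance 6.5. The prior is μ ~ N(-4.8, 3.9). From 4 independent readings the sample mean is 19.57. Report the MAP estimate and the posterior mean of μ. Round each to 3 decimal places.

Posterior for μ is Normal. Precision-weighted mean: (1/3.9·-4.8 + 4/6.5·19.57) / (1/3.9 + 4/6.5) = 12.402.
A Normal posterior is symmetric, so mode = mean.

MAP estimate = 12.402, posterior mean = 12.402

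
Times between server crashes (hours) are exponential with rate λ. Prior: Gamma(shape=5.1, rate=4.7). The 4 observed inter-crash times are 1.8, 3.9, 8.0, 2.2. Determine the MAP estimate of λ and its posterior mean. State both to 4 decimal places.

MAP = 0.3932; posterior mean = 0.4417

Σ times = 15.9. Posterior: Gamma(shape = 5.1+4 = 9.1, rate = 4.7+15.9 = 20.6).
Mode = (α−1)/β = 8.1/20.6 = 0.3932.
Mean = α/β = 9.1/20.6 = 0.4417.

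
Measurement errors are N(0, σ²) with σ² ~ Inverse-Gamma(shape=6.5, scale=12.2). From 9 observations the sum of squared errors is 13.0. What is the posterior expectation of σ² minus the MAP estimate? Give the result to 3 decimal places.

0.312

Posterior: Inverse-Gamma(shape = 6.5+9/2 = 11.0, scale = 12.2+13.0/2 = 18.7).
Mode = β/(α+1) = 18.7/12.0 = 1.558.
Mean = β/(α−1) = 18.7/10.0 = 1.870.
Difference = 1.870 − 1.558 = 0.312.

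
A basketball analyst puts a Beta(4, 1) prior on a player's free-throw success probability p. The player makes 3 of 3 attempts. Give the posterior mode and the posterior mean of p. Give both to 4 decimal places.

Posterior: Beta(4+3, 1+0) = Beta(7, 1).
Since β = 1 ≤ 1 and α > 1, the Beta density is monotone increasing on [0,1]; the mode is at 1.
Mean = 7/(7+1) = 0.8750.

MAP: 1.0000. Posterior mean: 0.8750.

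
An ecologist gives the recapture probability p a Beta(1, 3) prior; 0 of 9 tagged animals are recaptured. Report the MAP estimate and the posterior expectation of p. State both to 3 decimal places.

Posterior: Beta(1+0, 3+9) = Beta(1, 12).
Since α = 1 ≤ 1 and β > 1, the Beta density is monotone decreasing on [0,1]; the mode is at 0.
Mean = 1/(1+12) = 0.077.

MAP = 0.000; posterior mean = 0.077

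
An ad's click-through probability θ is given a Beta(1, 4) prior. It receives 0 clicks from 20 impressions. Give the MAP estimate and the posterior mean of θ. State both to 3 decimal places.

MAP estimate = 0.000, posterior mean = 0.040

Posterior: Beta(1+0, 4+20) = Beta(1, 24).
Since α = 1 ≤ 1 and β > 1, the Beta density is monotone decreasing on [0,1]; the mode is at 0.
Mean = 1/(1+24) = 0.040.
Right-skewed posterior ⇒ mode < mean.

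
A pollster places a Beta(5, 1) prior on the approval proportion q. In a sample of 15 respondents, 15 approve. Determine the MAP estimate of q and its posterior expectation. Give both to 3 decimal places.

MAP = 1.000, posterior mean = 0.952

Posterior: Beta(5+15, 1+0) = Beta(20, 1).
Since β = 1 ≤ 1 and α > 1, the Beta density is monotone increasing on [0,1]; the mode is at 1.
Mean = 20/(20+1) = 0.952.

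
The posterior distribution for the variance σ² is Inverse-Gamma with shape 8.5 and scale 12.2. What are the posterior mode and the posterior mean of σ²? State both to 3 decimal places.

MAP = 1.284; posterior mean = 1.627

Mode = β/(α+1) = 12.2/9.5 = 1.284.
Mean = β/(α−1) = 12.2/7.5 = 1.627.
The mean is pulled above the mode by the posterior's right skew.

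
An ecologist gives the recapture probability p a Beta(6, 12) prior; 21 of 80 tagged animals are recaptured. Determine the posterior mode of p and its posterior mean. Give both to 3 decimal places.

Posterior: Beta(6+21, 12+59) = Beta(27, 71).
Mode = (27−1)/(27+71−2) = 26/96 = 0.271.
Mean = 27/(27+71) = 27/98 = 0.276.

MAP = 0.271, posterior mean = 0.276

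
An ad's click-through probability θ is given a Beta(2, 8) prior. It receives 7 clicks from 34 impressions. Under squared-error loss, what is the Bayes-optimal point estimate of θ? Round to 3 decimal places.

0.205

Posterior: Beta(2+7, 8+27) = Beta(9, 35).
Mode = (9−1)/(9+35−2) = 8/42 = 0.190.
Mean = 9/(9+35) = 9/44 = 0.205.
Squared-error loss ⇒ the optimal estimator is the posterior mean.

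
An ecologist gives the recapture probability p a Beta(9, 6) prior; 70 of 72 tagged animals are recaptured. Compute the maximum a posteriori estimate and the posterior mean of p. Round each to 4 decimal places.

Posterior: Beta(9+70, 6+2) = Beta(79, 8).
Mode = (79−1)/(79+8−2) = 78/85 = 0.9176.
Mean = 79/(79+8) = 79/87 = 0.9080.

MAP: 0.9176. Posterior mean: 0.9080.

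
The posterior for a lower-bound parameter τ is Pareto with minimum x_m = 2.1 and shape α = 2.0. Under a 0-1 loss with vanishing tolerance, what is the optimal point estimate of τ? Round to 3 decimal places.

2.100

The Pareto density is strictly decreasing on [x_m, ∞), so the mode is x_m = 2.100.
Mean = α·x_m/(α−1) = 2.0·2.1/1.0 = 4.200.
This is the posterior mode — the MAP estimate.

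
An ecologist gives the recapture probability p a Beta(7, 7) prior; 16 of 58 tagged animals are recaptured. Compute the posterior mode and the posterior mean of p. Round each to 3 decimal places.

MAP: 0.314. Posterior mean: 0.319.

Posterior: Beta(7+16, 7+42) = Beta(23, 49).
Mode = (23−1)/(23+49−2) = 22/70 = 0.314.
Mean = 23/(23+49) = 23/72 = 0.319.
Mean > mode: the posterior has a right tail.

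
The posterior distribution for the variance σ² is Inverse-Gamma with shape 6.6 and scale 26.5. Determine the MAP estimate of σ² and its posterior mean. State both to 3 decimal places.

Mode = β/(α+1) = 26.5/7.6 = 3.487.
Mean = β/(α−1) = 26.5/5.6 = 4.732.
Right-skewed posterior ⇒ mode < mean.

MAP estimate = 3.487, posterior mean = 4.732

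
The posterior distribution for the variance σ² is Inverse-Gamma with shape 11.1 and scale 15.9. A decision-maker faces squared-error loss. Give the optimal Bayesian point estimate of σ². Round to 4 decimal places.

Mode = β/(α+1) = 15.9/12.1 = 1.3140.
Mean = β/(α−1) = 15.9/10.1 = 1.5743.
Squared-error loss ⇒ the optimal estimator is the posterior mean.

1.5743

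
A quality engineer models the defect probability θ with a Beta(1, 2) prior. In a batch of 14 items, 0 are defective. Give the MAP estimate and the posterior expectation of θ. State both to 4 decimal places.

Posterior: Beta(1+0, 2+14) = Beta(1, 16).
Since α = 1 ≤ 1 and β > 1, the Beta density is monotone decreasing on [0,1]; the mode is at 0.
Mean = 1/(1+16) = 0.0588.

MAP estimate = 0.0000, posterior expectation = 0.0588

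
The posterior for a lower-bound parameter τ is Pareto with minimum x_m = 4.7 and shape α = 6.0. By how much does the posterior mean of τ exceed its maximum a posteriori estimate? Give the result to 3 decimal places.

The Pareto density is strictly decreasing on [x_m, ∞), so the mode is x_m = 4.700.
Mean = α·x_m/(α−1) = 6.0·4.7/5.0 = 5.640.
Difference = 5.640 − 4.700 = 0.940.

0.940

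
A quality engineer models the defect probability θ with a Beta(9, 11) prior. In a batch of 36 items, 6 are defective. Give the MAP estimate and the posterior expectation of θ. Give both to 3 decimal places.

MAP estimate = 0.259, posterior expectation = 0.268

Posterior: Beta(9+6, 11+30) = Beta(15, 41).
Mode = (15−1)/(15+41−2) = 14/54 = 0.259.
Mean = 15/(15+41) = 15/56 = 0.268.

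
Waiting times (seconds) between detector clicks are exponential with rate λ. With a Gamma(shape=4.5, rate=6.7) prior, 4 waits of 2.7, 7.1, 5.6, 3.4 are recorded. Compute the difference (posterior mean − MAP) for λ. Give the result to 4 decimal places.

0.0392

Σ times = 18.8. Posterior: Gamma(shape = 4.5+4 = 8.5, rate = 6.7+18.8 = 25.5).
Mode = (α−1)/β = 7.5/25.5 = 0.2941.
Mean = α/β = 8.5/25.5 = 0.3333.
Difference = 0.3333 − 0.2941 = 0.0392.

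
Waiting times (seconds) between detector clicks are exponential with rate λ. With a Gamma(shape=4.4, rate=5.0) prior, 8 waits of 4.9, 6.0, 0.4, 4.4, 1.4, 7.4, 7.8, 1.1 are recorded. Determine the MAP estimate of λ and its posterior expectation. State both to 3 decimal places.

MAP = 0.297, posterior mean = 0.323

Σ times = 33.4. Posterior: Gamma(shape = 4.4+8 = 12.4, rate = 5.0+33.4 = 38.4).
Mode = (α−1)/β = 11.4/38.4 = 0.297.
Mean = α/β = 12.4/38.4 = 0.323.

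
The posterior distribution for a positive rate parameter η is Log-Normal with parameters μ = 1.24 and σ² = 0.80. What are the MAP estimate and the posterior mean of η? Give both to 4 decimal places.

Mode = exp(μ − σ²) = exp(0.44) = 1.5527.
Mean = exp(μ + σ²/2) = exp(1.640) = 5.1552.

MAP: 1.5527. Posterior mean: 5.1552.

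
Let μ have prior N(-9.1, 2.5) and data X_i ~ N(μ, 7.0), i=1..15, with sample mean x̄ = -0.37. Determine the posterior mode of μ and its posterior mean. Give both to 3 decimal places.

MAP = -1.743; posterior mean = -1.743

Posterior for μ is Normal. Precision-weighted mean: (1/2.5·-9.1 + 15/7.0·-0.37) / (1/2.5 + 15/7.0) = -1.743.
A Normal posterior is symmetric, so mode = mean.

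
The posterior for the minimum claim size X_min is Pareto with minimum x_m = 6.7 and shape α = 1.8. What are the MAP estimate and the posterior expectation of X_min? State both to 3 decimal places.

MAP: 6.700. Posterior mean: 15.075.

The Pareto density is strictly decreasing on [x_m, ∞), so the mode is x_m = 6.700.
Mean = α·x_m/(α−1) = 1.8·6.7/0.8 = 15.075.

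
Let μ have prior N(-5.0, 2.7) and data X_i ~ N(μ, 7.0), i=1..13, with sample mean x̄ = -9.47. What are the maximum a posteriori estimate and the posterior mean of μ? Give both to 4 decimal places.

MAP: -8.7268. Posterior mean: -8.7268.

Posterior for μ is Normal. Precision-weighted mean: (1/2.7·-5.0 + 13/7.0·-9.47) / (1/2.7 + 13/7.0) = -8.7268.
A Normal posterior is symmetric, so mode = mean.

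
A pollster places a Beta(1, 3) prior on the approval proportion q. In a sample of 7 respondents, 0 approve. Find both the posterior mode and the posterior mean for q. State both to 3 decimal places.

Posterior: Beta(1+0, 3+7) = Beta(1, 10).
Since α = 1 ≤ 1 and β > 1, the Beta density is monotone decreasing on [0,1]; the mode is at 0.
Mean = 1/(1+10) = 0.091.

MAP = 0.000, posterior mean = 0.091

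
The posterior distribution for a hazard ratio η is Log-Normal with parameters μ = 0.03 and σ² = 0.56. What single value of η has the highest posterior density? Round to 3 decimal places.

Mode = exp(μ − σ²) = exp(-0.53) = 0.589.
Mean = exp(μ + σ²/2) = exp(0.310) = 1.363.
This is the posterior mode — the MAP estimate.

0.589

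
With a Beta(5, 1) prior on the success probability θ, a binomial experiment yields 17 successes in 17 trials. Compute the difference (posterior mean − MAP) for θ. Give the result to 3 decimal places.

Posterior: Beta(5+17, 1+0) = Beta(22, 1).
Since β = 1 ≤ 1 and α > 1, the Beta density is monotone increasing on [0,1]; the mode is at 1.
Mean = 22/(22+1) = 0.957.
Difference = 0.957 − 1.000 = -0.043.
The mean is pulled below the mode by the posterior's left skew.

-0.043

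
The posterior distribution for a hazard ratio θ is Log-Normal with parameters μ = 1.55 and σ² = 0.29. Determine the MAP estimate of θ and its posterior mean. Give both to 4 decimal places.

Mode = exp(μ − σ²) = exp(1.26) = 3.5254.
Mean = exp(μ + σ²/2) = exp(1.695) = 5.4466.
The posterior is right-skewed, so the mean exceeds the mode.

θ_MAP = 3.5254, E[θ|data] = 5.4466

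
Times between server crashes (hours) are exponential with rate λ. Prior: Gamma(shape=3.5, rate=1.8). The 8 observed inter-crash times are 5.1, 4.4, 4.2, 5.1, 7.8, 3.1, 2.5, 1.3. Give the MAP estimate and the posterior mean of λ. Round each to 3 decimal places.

MAP estimate = 0.297, posterior mean = 0.326

Σ times = 33.5. Posterior: Gamma(shape = 3.5+8 = 11.5, rate = 1.8+33.5 = 35.3).
Mode = (α−1)/β = 10.5/35.3 = 0.297.
Mean = α/β = 11.5/35.3 = 0.326.
Mean > mode: the posterior has a right tail.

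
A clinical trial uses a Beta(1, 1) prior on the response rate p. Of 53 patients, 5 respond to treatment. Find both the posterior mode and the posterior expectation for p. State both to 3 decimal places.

p_MAP = 0.094, E[p|data] = 0.109

Posterior: Beta(1+5, 1+48) = Beta(6, 49).
Mode = (6−1)/(6+49−2) = 5/53 = 0.094.
With a flat prior the MAP equals the MLE, 5/53.
Mean = 6/(6+49) = 6/55 = 0.109.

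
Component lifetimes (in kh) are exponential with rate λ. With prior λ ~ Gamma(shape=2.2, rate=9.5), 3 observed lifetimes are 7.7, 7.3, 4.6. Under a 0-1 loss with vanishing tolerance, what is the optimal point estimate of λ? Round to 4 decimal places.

0.1443

Σ times = 19.6. Posterior: Gamma(shape = 2.2+3 = 5.2, rate = 9.5+19.6 = 29.1).
Mode = (α−1)/β = 4.2/29.1 = 0.1443.
Mean = α/β = 5.2/29.1 = 0.1787.
This is the posterior mode — the MAP estimate.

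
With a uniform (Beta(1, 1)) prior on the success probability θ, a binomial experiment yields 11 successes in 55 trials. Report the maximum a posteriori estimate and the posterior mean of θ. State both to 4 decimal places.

Posterior: Beta(1+11, 1+44) = Beta(12, 45).
Mode = (12−1)/(12+45−2) = 11/55 = 0.2000.
With a flat prior the MAP equals the MLE, 11/55.
Mean = 12/(12+45) = 12/57 = 0.2105.
Right-skewed posterior ⇒ mode < mean.

MAP = 0.2000, posterior mean = 0.2105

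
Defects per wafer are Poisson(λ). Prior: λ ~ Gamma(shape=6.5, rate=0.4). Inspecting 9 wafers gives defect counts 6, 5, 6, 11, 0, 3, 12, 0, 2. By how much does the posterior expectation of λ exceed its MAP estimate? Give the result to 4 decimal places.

0.1064

Σ counts = 45. Posterior: Gamma(shape = 6.5+45 = 51.5, rate = 0.4+9 = 9.4).
Mode = (α−1)/β = 50.5/9.4 = 5.3723.
Mean = α/β = 51.5/9.4 = 5.4787.
Difference = 5.4787 − 5.3723 = 0.1064.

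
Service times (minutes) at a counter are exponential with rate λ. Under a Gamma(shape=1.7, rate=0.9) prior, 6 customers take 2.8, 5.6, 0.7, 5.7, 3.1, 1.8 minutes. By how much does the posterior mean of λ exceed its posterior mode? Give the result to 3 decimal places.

0.049

Σ times = 19.7. Posterior: Gamma(shape = 1.7+6 = 7.7, rate = 0.9+19.7 = 20.6).
Mode = (α−1)/β = 6.7/20.6 = 0.325.
Mean = α/β = 7.7/20.6 = 0.374.
Difference = 0.374 − 0.325 = 0.049.
The mean is pulled above the mode by the posterior's right skew.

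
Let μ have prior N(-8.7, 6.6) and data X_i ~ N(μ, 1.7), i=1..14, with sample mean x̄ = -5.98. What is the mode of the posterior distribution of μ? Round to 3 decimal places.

Posterior for μ is Normal. Precision-weighted mean: (1/6.6·-8.7 + 14/1.7·-5.98) / (1/6.6 + 14/1.7) = -6.029.
A Normal posterior is symmetric, so mode = mean.
This is the posterior mode — the MAP estimate.

-6.029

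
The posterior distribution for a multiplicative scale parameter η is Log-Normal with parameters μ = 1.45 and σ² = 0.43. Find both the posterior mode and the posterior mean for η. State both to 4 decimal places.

Mode = exp(μ − σ²) = exp(1.02) = 2.7732.
Mean = exp(μ + σ²/2) = exp(1.665) = 5.2857.
Right-skewed posterior ⇒ mode < mean.

MAP: 2.7732. Posterior mean: 5.2857.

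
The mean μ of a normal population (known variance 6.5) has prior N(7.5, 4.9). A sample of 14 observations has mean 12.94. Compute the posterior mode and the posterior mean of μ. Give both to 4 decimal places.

μ_MAP = 12.4692, E[μ|data] = 12.4692

Posterior for μ is Normal. Precision-weighted mean: (1/4.9·7.5 + 14/6.5·12.94) / (1/4.9 + 14/6.5) = 12.4692.
A Normal posterior is symmetric, so mode = mean.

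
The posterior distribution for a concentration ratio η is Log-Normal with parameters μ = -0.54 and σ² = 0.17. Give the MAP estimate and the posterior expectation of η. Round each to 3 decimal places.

Mode = exp(μ − σ²) = exp(-0.71) = 0.492.
Mean = exp(μ + σ²/2) = exp(-0.455) = 0.634.

MAP: 0.492. Posterior mean: 0.634.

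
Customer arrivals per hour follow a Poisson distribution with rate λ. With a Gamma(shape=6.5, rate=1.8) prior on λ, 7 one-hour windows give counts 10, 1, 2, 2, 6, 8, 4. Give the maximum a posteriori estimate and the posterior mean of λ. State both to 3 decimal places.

MAP = 4.375; posterior mean = 4.489

Σ counts = 33. Posterior: Gamma(shape = 6.5+33 = 39.5, rate = 1.8+7 = 8.8).
Mode = (α−1)/β = 38.5/8.8 = 4.375.
Mean = α/β = 39.5/8.8 = 4.489.
Right-skewed posterior ⇒ mode < mean.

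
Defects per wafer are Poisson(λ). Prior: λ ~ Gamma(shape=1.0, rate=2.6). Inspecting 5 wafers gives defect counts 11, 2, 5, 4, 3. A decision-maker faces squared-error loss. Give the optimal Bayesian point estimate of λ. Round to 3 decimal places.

Σ counts = 25. Posterior: Gamma(shape = 1.0+25 = 26.0, rate = 2.6+5 = 7.6).
Mode = (α−1)/β = 25.0/7.6 = 3.289.
Mean = α/β = 26.0/7.6 = 3.421.
Squared-error loss ⇒ the optimal estimator is the posterior mean.

3.421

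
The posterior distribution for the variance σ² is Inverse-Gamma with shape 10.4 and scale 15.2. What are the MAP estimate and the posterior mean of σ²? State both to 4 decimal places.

MAP = 1.3333; posterior mean = 1.6170

Mode = β/(α+1) = 15.2/11.4 = 1.3333.
Mean = β/(α−1) = 15.2/9.4 = 1.6170.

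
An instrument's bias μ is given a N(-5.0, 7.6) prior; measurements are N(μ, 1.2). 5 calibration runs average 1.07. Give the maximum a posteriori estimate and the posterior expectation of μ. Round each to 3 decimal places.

Posterior for μ is Normal. Precision-weighted mean: (1/7.6·-5.0 + 5/1.2·1.07) / (1/7.6 + 5/1.2) = 0.884.
A Normal posterior is symmetric, so mode = mean.

MAP: 0.884. Posterior mean: 0.884.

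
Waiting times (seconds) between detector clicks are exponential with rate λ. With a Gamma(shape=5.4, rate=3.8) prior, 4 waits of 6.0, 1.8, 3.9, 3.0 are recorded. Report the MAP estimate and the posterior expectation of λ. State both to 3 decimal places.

Σ times = 14.7. Posterior: Gamma(shape = 5.4+4 = 9.4, rate = 3.8+14.7 = 18.5).
Mode = (α−1)/β = 8.4/18.5 = 0.454.
Mean = α/β = 9.4/18.5 = 0.508.
Mean > mode: the posterior has a right tail.

MAP = 0.454; posterior mean = 0.508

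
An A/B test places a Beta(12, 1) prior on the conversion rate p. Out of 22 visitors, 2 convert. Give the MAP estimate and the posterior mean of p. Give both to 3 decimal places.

MAP estimate = 0.394, posterior mean = 0.400

Posterior: Beta(12+2, 1+20) = Beta(14, 21).
Mode = (14−1)/(14+21−2) = 13/33 = 0.394.
Mean = 14/(14+21) = 14/35 = 0.400.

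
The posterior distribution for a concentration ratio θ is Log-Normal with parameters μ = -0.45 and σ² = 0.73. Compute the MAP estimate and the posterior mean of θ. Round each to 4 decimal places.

Mode = exp(μ − σ²) = exp(-1.18) = 0.3073.
Mean = exp(μ + σ²/2) = exp(-0.085) = 0.9185.

MAP: 0.3073. Posterior mean: 0.9185.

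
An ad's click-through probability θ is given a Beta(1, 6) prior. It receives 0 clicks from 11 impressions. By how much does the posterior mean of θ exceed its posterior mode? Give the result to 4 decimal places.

0.0556

Posterior: Beta(1+0, 6+11) = Beta(1, 17).
Since α = 1 ≤ 1 and β > 1, the Beta density is monotone decreasing on [0,1]; the mode is at 0.
Mean = 1/(1+17) = 0.0556.
Difference = 0.0556 − 0.0000 = 0.0556.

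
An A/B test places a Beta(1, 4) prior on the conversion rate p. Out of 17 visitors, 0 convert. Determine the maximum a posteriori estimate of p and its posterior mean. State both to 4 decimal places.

Posterior: Beta(1+0, 4+17) = Beta(1, 21).
Since α = 1 ≤ 1 and β > 1, the Beta density is monotone decreasing on [0,1]; the mode is at 0.
Mean = 1/(1+21) = 0.0455.
The mean is pulled above the mode by the posterior's right skew.

p_MAP = 0.0000, E[p|data] = 0.0455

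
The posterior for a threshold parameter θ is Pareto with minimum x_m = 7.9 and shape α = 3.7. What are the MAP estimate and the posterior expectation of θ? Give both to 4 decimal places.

The Pareto density is strictly decreasing on [x_m, ∞), so the mode is x_m = 7.9000.
Mean = α·x_m/(α−1) = 3.7·7.9/2.7 = 10.8259.

MAP estimate = 7.9000, posterior expectation = 10.8259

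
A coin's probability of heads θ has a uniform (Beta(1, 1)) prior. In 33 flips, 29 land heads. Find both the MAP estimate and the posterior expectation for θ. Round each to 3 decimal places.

Posterior: Beta(1+29, 1+4) = Beta(30, 5).
Mode = (30−1)/(30+5−2) = 29/33 = 0.879.
Mean = 30/(30+5) = 30/35 = 0.857.

θ_MAP = 0.879, E[θ|data] = 0.857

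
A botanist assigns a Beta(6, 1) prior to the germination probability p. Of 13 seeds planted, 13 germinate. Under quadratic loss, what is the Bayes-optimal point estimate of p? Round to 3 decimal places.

0.950

Posterior: Beta(6+13, 1+0) = Beta(19, 1).
Since β = 1 ≤ 1 and α > 1, the Beta density is monotone increasing on [0,1]; the mode is at 1.
Mean = 19/(19+1) = 0.950.
Quadratic loss ⇒ the optimal estimator is the posterior mean.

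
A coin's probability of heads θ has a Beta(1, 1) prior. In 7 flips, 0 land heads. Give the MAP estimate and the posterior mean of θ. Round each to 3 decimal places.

Posterior: Beta(1+0, 1+7) = Beta(1, 8).
Since α = 1 ≤ 1 and β > 1, the Beta density is monotone decreasing on [0,1]; the mode is at 0.
Mean = 1/(1+8) = 0.111.
Right-skewed posterior ⇒ mode < mean.

MAP estimate = 0.000, posterior mean = 0.111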